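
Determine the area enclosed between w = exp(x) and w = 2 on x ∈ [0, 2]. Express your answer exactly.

-7 + 4*log(2) + exp(2)

The difference (exp(x)) - (2) = exp(x) - 2 changes sign at x = log(2) inside [0, 2], so split the integral there.
∫[0,log(2)] (exp(x) - 2) dx = 1 - log(4); the area of that piece is -1 + log(4).
∫[log(2),2] (exp(x) - 2) dx = -6 + 2*log(2) + exp(2).
Total area = (-1 + log(4)) + (-6 + 2*log(2) + exp(2)) = -7 + 4*log(2) + exp(2).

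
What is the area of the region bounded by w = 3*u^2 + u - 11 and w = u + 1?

32

Set the curves equal: 3*u^2 + u - 11 = u + 1, so 3*u^2 - 12 = 0, which factors as 3*(u - 2)*(u + 2) = 0. The curves meet at u = -2, 2.
On [-2, 2], w = u + 1 is on top; that piece has area ∫[-2,2] (-(3*u^2 - 12)) du = 32.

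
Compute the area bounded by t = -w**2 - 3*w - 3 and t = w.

Both boundary curves give t as a function of w, so integrate with respect to w. Setting them equal: -w**2 - 4*w - 3 = 0, i.e. -(w + 1)*(w + 3) = 0, so they meet at w = -3, -1.
For w in [-3, -1], t = -w**2 - 3*w - 3 is on the right; area = ∫[-3,-1] (-w**2 - 4*w - 3) dw = 4/3.

4/3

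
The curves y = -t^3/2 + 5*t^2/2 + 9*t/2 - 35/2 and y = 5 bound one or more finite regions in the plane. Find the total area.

Set the curves equal: -t^3/2 + 5*t^2/2 + 9*t/2 - 35/2 = 5, so -t^3/2 + 5*t^2/2 + 9*t/2 - 45/2 = 0, which factors as -(t - 5)*(t - 3)*(t + 3)/2 = 0. The curves meet at t = -3, 3, 5.
On [-3, 3], y = 5 is on top; that piece has area ∫[-3,3] (-(-t^3/2 + 5*t^2/2 + 9*t/2 - 45/2)) dt = 90.
On [3, 5], y = -t^3/2 + 5*t^2/2 + 9*t/2 - 35/2 is on top; that piece has area ∫[3,5] (-t^3/2 + 5*t^2/2 + 9*t/2 - 45/2) dt = 14/3.
Total enclosed area = 90 + 14/3 = 284/3.

284/3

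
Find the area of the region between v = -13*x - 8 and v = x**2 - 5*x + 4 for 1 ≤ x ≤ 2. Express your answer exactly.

79/3

On [1, 2], (-13*x - 8) - (x**2 - 5*x + 4) = -x**2 - 8*x - 12 is ≤ 0 throughout, so the area is a single integral of |-x**2 - 8*x - 12|.
∫[1,2] (-x**2 - 8*x - 12) dx = -79/3; the area of that piece is 79/3.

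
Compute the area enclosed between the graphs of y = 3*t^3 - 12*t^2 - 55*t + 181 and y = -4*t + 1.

3901/4

Set the curves equal: 3*t^3 - 12*t^2 - 55*t + 181 = -4*t + 1, so 3*t^3 - 12*t^2 - 51*t + 180 = 0, which factors as 3*(t - 5)*(t - 3)*(t + 4) = 0. The curves meet at t = -4, 3, 5.
On [-4, 3], y = 3*t^3 - 12*t^2 - 55*t + 181 is on top; that piece has area ∫[-4,3] (3*t^3 - 12*t^2 - 51*t + 180) dt = 3773/4.
On [3, 5], y = -4*t + 1 is on top; that piece has area ∫[3,5] (-(3*t^3 - 12*t^2 - 51*t + 180)) dt = 32.
Total enclosed area = 3773/4 + 32 = 3901/4.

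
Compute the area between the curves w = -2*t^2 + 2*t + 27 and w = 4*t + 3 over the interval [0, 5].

The difference (-2*t^2 + 2*t + 27) - (4*t + 3) = -2*t^2 - 2*t + 24 changes sign at t = 3 inside [0, 5], so split the integral there.
∫[0,3] (-2*t^2 - 2*t + 24) dt = 45.
∫[3,5] (-2*t^2 - 2*t + 24) dt = -100/3; the area of that piece is 100/3.
Total area = 45 + 100/3 = 235/3.

235/3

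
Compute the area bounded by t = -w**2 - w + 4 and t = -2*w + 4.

1/6

Both boundary curves give t as a function of w, so integrate with respect to w. Setting them equal: -w**2 + w = 0, i.e. -w*(w - 1) = 0, so they meet at w = 0, 1.
For w in [0, 1], t = -w**2 - w + 4 is on the right; area = ∫[0,1] (-w**2 + w) dw = 1/6.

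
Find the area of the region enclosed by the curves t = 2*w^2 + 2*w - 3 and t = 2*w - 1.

8/3

Both boundary curves give t as a function of w, so integrate with respect to w. Setting them equal: 2*w^2 - 2 = 0, i.e. 2*(w - 1)*(w + 1) = 0, so they meet at w = -1, 1.
For w in [-1, 1], t = 2*w^2 + 2*w - 3 is on the left; area = ∫[-1,1] (-(2*w^2 - 2)) dw = 8/3.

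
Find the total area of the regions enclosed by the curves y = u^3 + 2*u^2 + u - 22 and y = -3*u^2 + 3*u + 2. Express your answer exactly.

Set the curves equal: u^3 + 2*u^2 + u - 22 = -3*u^2 + 3*u + 2, so u^3 + 5*u^2 - 2*u - 24 = 0, which factors as (u - 2)*(u + 3)*(u + 4) = 0. The curves meet at u = -4, -3, 2.
On [-4, -3], y = u^3 + 2*u^2 + u - 22 is on top; that piece has area ∫[-4,-3] (u^3 + 5*u^2 - 2*u - 24) du = 11/12.
On [-3, 2], y = -3*u^2 + 3*u + 2 is on top; that piece has area ∫[-3,2] (-(u^3 + 5*u^2 - 2*u - 24)) du = 875/12.
Total enclosed area = 11/12 + 875/12 = 443/6.

443/6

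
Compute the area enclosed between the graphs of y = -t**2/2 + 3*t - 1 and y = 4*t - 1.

Set the curves equal: -t**2/2 + 3*t - 1 = 4*t - 1, so -t**2/2 - t = 0, which factors as -t*(t + 2)/2 = 0. The curves meet at t = -2, 0.
On [-2, 0], y = -t**2/2 + 3*t - 1 is on top; that piece has area ∫[-2,0] (-t**2/2 - t) dt = 2/3.

2/3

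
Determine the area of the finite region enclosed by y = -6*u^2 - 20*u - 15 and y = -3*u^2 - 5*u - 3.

27/2

Set the curves equal: -6*u^2 - 20*u - 15 = -3*u^2 - 5*u - 3, so -3*u^2 - 15*u - 12 = 0, which factors as -3*(u + 1)*(u + 4) = 0. The curves meet at u = -4, -1.
On [-4, -1], y = -6*u^2 - 20*u - 15 is on top; that piece has area ∫[-4,-1] (-3*u^2 - 15*u - 12) du = 27/2.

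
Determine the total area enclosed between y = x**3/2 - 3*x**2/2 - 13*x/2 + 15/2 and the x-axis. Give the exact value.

The curve meets the x-axis where x**3/2 - 3*x**2/2 - 13*x/2 + 15/2 = 0, i.e. (x - 5)*(x - 1)*(x + 3)/2 = 0, at x = -3, 1, 5.
On [-3, 1] the curve lies above the axis; ∫[-3,1] (x**3/2 - 3*x**2/2 - 13*x/2 + 15/2) dx = 32, giving area 32.
On [1, 5] the curve lies below the axis; ∫[1,5] (x**3/2 - 3*x**2/2 - 13*x/2 + 15/2) dx = -32, giving area 32.
Total area = 32 + 32 = 64.

64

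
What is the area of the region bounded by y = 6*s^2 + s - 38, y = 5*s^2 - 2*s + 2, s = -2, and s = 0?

On [-2, 0], (6*s^2 + s - 38) - (5*s^2 - 2*s + 2) = s^2 + 3*s - 40 is ≤ 0 throughout, so the area is a single integral of |s^2 + 3*s - 40|.
∫[-2,0] (s^2 + 3*s - 40) ds = -250/3; the area of that piece is 250/3.

250/3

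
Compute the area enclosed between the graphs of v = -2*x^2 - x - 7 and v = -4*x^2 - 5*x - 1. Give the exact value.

64/3

Set the curves equal: -2*x^2 - x - 7 = -4*x^2 - 5*x - 1, so 2*x^2 + 4*x - 6 = 0, which factors as 2*(x - 1)*(x + 3) = 0. The curves meet at x = -3, 1.
On [-3, 1], v = -4*x^2 - 5*x - 1 is on top; that piece has area ∫[-3,1] (-(2*x^2 + 4*x - 6)) dx = 64/3.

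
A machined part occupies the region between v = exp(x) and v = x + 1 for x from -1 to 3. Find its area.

On [-1, 3], (exp(x)) - (x + 1) = -x + exp(x) - 1 is ≥ 0 throughout, so the area is a single integral of |-x + exp(x) - 1|.
∫[-1,3] (-x + exp(x) - 1) dx = -8 - exp(-1) + exp(3).

-8 - exp(-1) + exp(3)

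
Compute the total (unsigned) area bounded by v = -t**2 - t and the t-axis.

1/6

The curve meets the t-axis where -t**2 - t = 0, i.e. -t*(t + 1) = 0, at t = -1, 0.
On [-1, 0] the curve lies above the axis; ∫[-1,0] (-t**2 - t) dt = 1/6, giving area 1/6.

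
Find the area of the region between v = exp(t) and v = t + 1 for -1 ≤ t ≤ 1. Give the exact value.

-2 - exp(-1) + exp(1)

On [-1, 1], (exp(t)) - (t + 1) = -t + exp(t) - 1 is ≥ 0 throughout, so the area is a single integral of |-t + exp(t) - 1|.
∫[-1,1] (-t + exp(t) - 1) dt = -2 - exp(-1) + exp(1).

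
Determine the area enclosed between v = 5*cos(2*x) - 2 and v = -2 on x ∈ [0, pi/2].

The difference (5*cos(2*x) - 2) - (-2) = 5*cos(2*x) changes sign at x = pi/4 inside [0, pi/2], so split the integral there.
∫[0,pi/4] (5*cos(2*x)) dx = 5/2.
∫[pi/4,pi/2] (5*cos(2*x)) dx = -5/2; the area of that piece is 5/2.
Total area = 5/2 + 5/2 = 5.

5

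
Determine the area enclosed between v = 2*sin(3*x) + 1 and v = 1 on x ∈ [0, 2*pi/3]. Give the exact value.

8/3

The difference (2*sin(3*x) + 1) - (1) = 2*sin(3*x) changes sign at x = pi/3 inside [0, 2*pi/3], so split the integral there.
∫[0,pi/3] (2*sin(3*x)) dx = 4/3.
∫[pi/3,2*pi/3] (2*sin(3*x)) dx = -4/3; the area of that piece is 4/3.
Total area = 4/3 + 4/3 = 8/3.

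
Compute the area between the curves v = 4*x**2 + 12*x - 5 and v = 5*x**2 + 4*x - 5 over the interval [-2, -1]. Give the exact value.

43/3

On [-2, -1], (4*x**2 + 12*x - 5) - (5*x**2 + 4*x - 5) = -x**2 + 8*x is ≤ 0 throughout, so the area is a single integral of |-x**2 + 8*x|.
∫[-2,-1] (-x**2 + 8*x) dx = -43/3; the area of that piece is 43/3.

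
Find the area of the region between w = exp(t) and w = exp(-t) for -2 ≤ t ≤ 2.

-4 + 2*exp(-2) + 2*exp(2)

The difference (exp(t)) - (exp(-t)) = exp(t) - exp(-t) changes sign at t = 0 inside [-2, 2], so split the integral there.
∫[-2,0] (exp(t) - exp(-t)) dt = -exp(2) - exp(-2) + 2; the area of that piece is -2 + exp(-2) + exp(2).
∫[0,2] (exp(t) - exp(-t)) dt = -2 + exp(-2) + exp(2).
Total area = (-2 + exp(-2) + exp(2)) + (-2 + exp(-2) + exp(2)) = -4 + 2*exp(-2) + 2*exp(2).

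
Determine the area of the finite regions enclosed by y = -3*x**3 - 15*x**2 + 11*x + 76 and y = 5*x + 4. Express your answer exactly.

443/2

Set the curves equal: -3*x**3 - 15*x**2 + 11*x + 76 = 5*x + 4, so -3*x**3 - 15*x**2 + 6*x + 72 = 0, which factors as -3*(x - 2)*(x + 3)*(x + 4) = 0. The curves meet at x = -4, -3, 2.
On [-4, -3], y = 5*x + 4 is on top; that piece has area ∫[-4,-3] (-(-3*x**3 - 15*x**2 + 6*x + 72)) dx = 11/4.
On [-3, 2], y = -3*x**3 - 15*x**2 + 11*x + 76 is on top; that piece has area ∫[-3,2] (-3*x**3 - 15*x**2 + 6*x + 72) dx = 875/4.
Total enclosed area = 11/4 + 875/4 = 443/2.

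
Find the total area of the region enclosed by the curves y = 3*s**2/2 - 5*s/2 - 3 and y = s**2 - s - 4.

Set the curves equal: 3*s**2/2 - 5*s/2 - 3 = s**2 - s - 4, so s**2/2 - 3*s/2 + 1 = 0, which factors as (s - 2)*(s - 1)/2 = 0. The curves meet at s = 1, 2.
On [1, 2], y = s**2 - s - 4 is on top; that piece has area ∫[1,2] (-(s**2/2 - 3*s/2 + 1)) ds = 1/12.

1/12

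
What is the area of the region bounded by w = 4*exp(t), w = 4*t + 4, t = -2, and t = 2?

On [-2, 2], (4*exp(t)) - (4*t + 4) = -4*t + 4*exp(t) - 4 is ≥ 0 throughout, so the area is a single integral of |-4*t + 4*exp(t) - 4|.
∫[-2,2] (-4*t + 4*exp(t) - 4) dt = -16 - 4*exp(-2) + 4*exp(2).

-16 - 4*exp(-2) + 4*exp(2)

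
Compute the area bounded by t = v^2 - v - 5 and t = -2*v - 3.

9/2

Both boundary curves give t as a function of v, so integrate with respect to v. Setting them equal: v^2 + v - 2 = 0, i.e. (v - 1)*(v + 2) = 0, so they meet at v = -2, 1.
For v in [-2, 1], t = v^2 - v - 5 is on the left; area = ∫[-2,1] (-(v^2 + v - 2)) dv = 9/2.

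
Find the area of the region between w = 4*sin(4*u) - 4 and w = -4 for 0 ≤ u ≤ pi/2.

4

The difference (4*sin(4*u) - 4) - (-4) = 4*sin(4*u) changes sign at u = pi/4 inside [0, pi/2], so split the integral there.
∫[0,pi/4] (4*sin(4*u)) du = 2.
∫[pi/4,pi/2] (4*sin(4*u)) du = -2; the area of that piece is 2.
Total area = 2 + 2 = 4.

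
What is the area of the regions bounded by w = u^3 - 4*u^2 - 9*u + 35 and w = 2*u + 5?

863/6

Set the curves equal: u^3 - 4*u^2 - 9*u + 35 = 2*u + 5, so u^3 - 4*u^2 - 11*u + 30 = 0, which factors as (u - 5)*(u - 2)*(u + 3) = 0. The curves meet at u = -3, 2, 5.
On [-3, 2], w = u^3 - 4*u^2 - 9*u + 35 is on top; that piece has area ∫[-3,2] (u^3 - 4*u^2 - 11*u + 30) du = 1375/12.
On [2, 5], w = 2*u + 5 is on top; that piece has area ∫[2,5] (-(u^3 - 4*u^2 - 11*u + 30)) du = 117/4.
Total enclosed area = 1375/12 + 117/4 = 863/6.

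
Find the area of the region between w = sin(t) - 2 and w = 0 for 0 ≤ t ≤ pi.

-2 + 2*pi

On [0, pi], (sin(t) - 2) - (0) = sin(t) - 2 is ≤ 0 throughout, so the area is a single integral of |sin(t) - 2|.
∫[0,pi] (sin(t) - 2) dt = 2 - 2*pi; the area of that piece is -2 + 2*pi.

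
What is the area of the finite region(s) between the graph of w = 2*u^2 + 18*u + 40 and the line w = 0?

1/3

The curve meets the u-axis where 2*u^2 + 18*u + 40 = 0, i.e. 2*(u + 4)*(u + 5) = 0, at u = -5, -4.
On [-5, -4] the curve lies below the axis; ∫[-5,-4] (2*u^2 + 18*u + 40) du = -1/3, giving area 1/3.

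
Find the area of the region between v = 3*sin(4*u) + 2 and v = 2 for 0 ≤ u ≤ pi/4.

On [0, pi/4], (3*sin(4*u) + 2) - (2) = 3*sin(4*u) is ≥ 0 throughout, so the area is a single integral of |3*sin(4*u)|.
∫[0,pi/4] (3*sin(4*u)) du = 3/2.

3/2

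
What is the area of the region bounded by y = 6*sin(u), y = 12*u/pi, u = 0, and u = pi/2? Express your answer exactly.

6 - 3*pi/2

On [0, pi/2], (6*sin(u)) - (12*u/pi) = -12*u/pi + 6*sin(u) is ≥ 0 throughout, so the area is a single integral of |-12*u/pi + 6*sin(u)|.
∫[0,pi/2] (-12*u/pi + 6*sin(u)) du = 6 - 3*pi/2.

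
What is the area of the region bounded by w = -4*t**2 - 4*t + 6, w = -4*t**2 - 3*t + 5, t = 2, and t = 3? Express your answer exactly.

3/2

On [2, 3], (-4*t**2 - 4*t + 6) - (-4*t**2 - 3*t + 5) = -t + 1 is ≤ 0 throughout, so the area is a single integral of |-t + 1|.
∫[2,3] (-t + 1) dt = -3/2; the area of that piece is 3/2.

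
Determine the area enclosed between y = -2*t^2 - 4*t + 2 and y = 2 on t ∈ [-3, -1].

The difference (-2*t^2 - 4*t + 2) - (2) = -2*t^2 - 4*t changes sign at t = -2 inside [-3, -1], so split the integral there.
∫[-3,-2] (-2*t^2 - 4*t) dt = -8/3; the area of that piece is 8/3.
∫[-2,-1] (-2*t^2 - 4*t) dt = 4/3.
Total area = 8/3 + 4/3 = 4.

4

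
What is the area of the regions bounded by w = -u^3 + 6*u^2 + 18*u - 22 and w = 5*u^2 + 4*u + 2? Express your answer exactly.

Set the curves equal: -u^3 + 6*u^2 + 18*u - 22 = 5*u^2 + 4*u + 2, so -u^3 + u^2 + 14*u - 24 = 0, which factors as -(u - 3)*(u - 2)*(u + 4) = 0. The curves meet at u = -4, 2, 3.
On [-4, 2], w = 5*u^2 + 4*u + 2 is on top; that piece has area ∫[-4,2] (-(-u^3 + u^2 + 14*u - 24)) du = 144.
On [2, 3], w = -u^3 + 6*u^2 + 18*u - 22 is on top; that piece has area ∫[2,3] (-u^3 + u^2 + 14*u - 24) du = 13/12.
Total enclosed area = 144 + 13/12 = 1741/12.

1741/12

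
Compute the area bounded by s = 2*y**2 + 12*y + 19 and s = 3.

Both boundary curves give s as a function of y, so integrate with respect to y. Setting them equal: 2*y**2 + 12*y + 16 = 0, i.e. 2*(y + 2)*(y + 4) = 0, so they meet at y = -4, -2.
For y in [-4, -2], s = 2*y**2 + 12*y + 19 is on the left; area = ∫[-4,-2] (-(2*y**2 + 12*y + 16)) dy = 8/3.

8/3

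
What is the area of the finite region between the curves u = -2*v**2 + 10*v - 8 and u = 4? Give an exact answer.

Both boundary curves give u as a function of v, so integrate with respect to v. Setting them equal: -2*v**2 + 10*v - 12 = 0, i.e. -2*(v - 3)*(v - 2) = 0, so they meet at v = 2, 3.
For v in [2, 3], u = -2*v**2 + 10*v - 8 is on the right; area = ∫[2,3] (-2*v**2 + 10*v - 12) dv = 1/3.

1/3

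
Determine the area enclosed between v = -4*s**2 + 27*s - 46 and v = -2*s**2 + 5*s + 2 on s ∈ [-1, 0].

179/3

On [-1, 0], (-4*s**2 + 27*s - 46) - (-2*s**2 + 5*s + 2) = -2*s**2 + 22*s - 48 is ≤ 0 throughout, so the area is a single integral of |-2*s**2 + 22*s - 48|.
∫[-1,0] (-2*s**2 + 22*s - 48) ds = -179/3; the area of that piece is 179/3.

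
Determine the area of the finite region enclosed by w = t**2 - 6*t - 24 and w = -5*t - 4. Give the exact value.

243/2

Set the curves equal: t**2 - 6*t - 24 = -5*t - 4, so t**2 - t - 20 = 0, which factors as (t - 5)*(t + 4) = 0. The curves meet at t = -4, 5.
On [-4, 5], w = -5*t - 4 is on top; that piece has area ∫[-4,5] (-(t**2 - t - 20)) dt = 243/2.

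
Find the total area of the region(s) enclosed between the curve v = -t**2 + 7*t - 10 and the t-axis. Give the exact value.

9/2

The curve meets the t-axis where -t**2 + 7*t - 10 = 0, i.e. -(t - 5)*(t - 2) = 0, at t = 2, 5.
On [2, 5] the curve lies above the axis; ∫[2,5] (-t**2 + 7*t - 10) dt = 9/2, giving area 9/2.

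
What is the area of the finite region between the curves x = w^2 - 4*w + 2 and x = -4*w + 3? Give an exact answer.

4/3

Both boundary curves give x as a function of w, so integrate with respect to w. Setting them equal: w^2 - 1 = 0, i.e. (w - 1)*(w + 1) = 0, so they meet at w = -1, 1.
For w in [-1, 1], x = w^2 - 4*w + 2 is on the left; area = ∫[-1,1] (-(w^2 - 1)) dw = 4/3.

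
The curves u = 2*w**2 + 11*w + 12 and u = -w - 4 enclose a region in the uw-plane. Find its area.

8/3

Both boundary curves give u as a function of w, so integrate with respect to w. Setting them equal: 2*w**2 + 12*w + 16 = 0, i.e. 2*(w + 2)*(w + 4) = 0, so they meet at w = -4, -2.
For w in [-4, -2], u = 2*w**2 + 11*w + 12 is on the left; area = ∫[-4,-2] (-(2*w**2 + 12*w + 16)) dw = 8/3.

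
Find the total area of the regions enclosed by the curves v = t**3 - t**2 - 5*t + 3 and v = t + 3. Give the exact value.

Set the curves equal: t**3 - t**2 - 5*t + 3 = t + 3, so t**3 - t**2 - 6*t = 0, which factors as t*(t - 3)*(t + 2) = 0. The curves meet at t = -2, 0, 3.
On [-2, 0], v = t**3 - t**2 - 5*t + 3 is on top; that piece has area ∫[-2,0] (t**3 - t**2 - 6*t) dt = 16/3.
On [0, 3], v = t + 3 is on top; that piece has area ∫[0,3] (-(t**3 - t**2 - 6*t)) dt = 63/4.
Total enclosed area = 16/3 + 63/4 = 253/12.

253/12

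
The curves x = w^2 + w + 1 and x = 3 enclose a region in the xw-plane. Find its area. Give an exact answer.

Both boundary curves give x as a function of w, so integrate with respect to w. Setting them equal: w^2 + w - 2 = 0, i.e. (w - 1)*(w + 2) = 0, so they meet at w = -2, 1.
For w in [-2, 1], x = w^2 + w + 1 is on the left; area = ∫[-2,1] (-(w^2 + w - 2)) dw = 9/2.

9/2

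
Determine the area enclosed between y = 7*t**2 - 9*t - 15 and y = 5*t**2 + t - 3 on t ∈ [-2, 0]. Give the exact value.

The difference (7*t**2 - 9*t - 15) - (5*t**2 + t - 3) = 2*t**2 - 10*t - 12 changes sign at t = -1 inside [-2, 0], so split the integral there.
∫[-2,-1] (2*t**2 - 10*t - 12) dt = 23/3.
∫[-1,0] (2*t**2 - 10*t - 12) dt = -19/3; the area of that piece is 19/3.
Total area = 23/3 + 19/3 = 14.

14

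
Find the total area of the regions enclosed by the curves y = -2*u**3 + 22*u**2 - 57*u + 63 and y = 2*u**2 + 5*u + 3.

Set the curves equal: -2*u**3 + 22*u**2 - 57*u + 63 = 2*u**2 + 5*u + 3, so -2*u**3 + 20*u**2 - 62*u + 60 = 0, which factors as -2*(u - 5)*(u - 3)*(u - 2) = 0. The curves meet at u = 2, 3, 5.
On [2, 3], y = 2*u**2 + 5*u + 3 is on top; that piece has area ∫[2,3] (-(-2*u**3 + 20*u**2 - 62*u + 60)) du = 5/6.
On [3, 5], y = -2*u**3 + 22*u**2 - 57*u + 63 is on top; that piece has area ∫[3,5] (-2*u**3 + 20*u**2 - 62*u + 60) du = 16/3.
Total enclosed area = 5/6 + 16/3 = 37/6.

37/6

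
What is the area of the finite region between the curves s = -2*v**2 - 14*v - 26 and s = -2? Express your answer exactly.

1/3

Both boundary curves give s as a function of v, so integrate with respect to v. Setting them equal: -2*v**2 - 14*v - 24 = 0, i.e. -2*(v + 3)*(v + 4) = 0, so they meet at v = -4, -3.
For v in [-4, -3], s = -2*v**2 - 14*v - 26 is on the right; area = ∫[-4,-3] (-2*v**2 - 14*v - 24) dv = 1/3.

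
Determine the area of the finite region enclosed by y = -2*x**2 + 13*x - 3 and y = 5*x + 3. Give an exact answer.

Set the curves equal: -2*x**2 + 13*x - 3 = 5*x + 3, so -2*x**2 + 8*x - 6 = 0, which factors as -2*(x - 3)*(x - 1) = 0. The curves meet at x = 1, 3.
On [1, 3], y = -2*x**2 + 13*x - 3 is on top; that piece has area ∫[1,3] (-2*x**2 + 8*x - 6) dx = 8/3.

8/3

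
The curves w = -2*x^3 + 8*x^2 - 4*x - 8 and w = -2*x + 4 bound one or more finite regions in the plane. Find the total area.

Set the curves equal: -2*x^3 + 8*x^2 - 4*x - 8 = -2*x + 4, so -2*x^3 + 8*x^2 - 2*x - 12 = 0, which factors as -2*(x - 3)*(x - 2)*(x + 1) = 0. The curves meet at x = -1, 2, 3.
On [-1, 2], w = -2*x + 4 is on top; that piece has area ∫[-1,2] (-(-2*x^3 + 8*x^2 - 2*x - 12)) dx = 45/2.
On [2, 3], w = -2*x^3 + 8*x^2 - 4*x - 8 is on top; that piece has area ∫[2,3] (-2*x^3 + 8*x^2 - 2*x - 12) dx = 7/6.
Total enclosed area = 45/2 + 7/6 = 71/3.

71/3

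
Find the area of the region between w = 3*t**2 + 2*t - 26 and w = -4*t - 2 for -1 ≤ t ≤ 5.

The difference (3*t**2 + 2*t - 26) - (-4*t - 2) = 3*t**2 + 6*t - 24 changes sign at t = 2 inside [-1, 5], so split the integral there.
∫[-1,2] (3*t**2 + 6*t - 24) dt = -54; the area of that piece is 54.
∫[2,5] (3*t**2 + 6*t - 24) dt = 108.
Total area = 54 + 108 = 162.

162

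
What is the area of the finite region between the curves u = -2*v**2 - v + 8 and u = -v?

64/3

Both boundary curves give u as a function of v, so integrate with respect to v. Setting them equal: -2*v**2 + 8 = 0, i.e. -2*(v - 2)*(v + 2) = 0, so they meet at v = -2, 2.
For v in [-2, 2], u = -2*v**2 - v + 8 is on the right; area = ∫[-2,2] (-2*v**2 + 8) dv = 64/3.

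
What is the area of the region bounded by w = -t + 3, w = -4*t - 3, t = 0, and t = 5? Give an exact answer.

135/2

On [0, 5], (-t + 3) - (-4*t - 3) = 3*t + 6 is ≥ 0 throughout, so the area is a single integral of |3*t + 6|.
∫[0,5] (3*t + 6) dt = 135/2.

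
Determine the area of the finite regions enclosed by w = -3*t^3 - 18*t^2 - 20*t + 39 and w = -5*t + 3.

Set the curves equal: -3*t^3 - 18*t^2 - 20*t + 39 = -5*t + 3, so -3*t^3 - 18*t^2 - 15*t + 36 = 0, which factors as -3*(t - 1)*(t + 3)*(t + 4) = 0. The curves meet at t = -4, -3, 1.
On [-4, -3], w = -5*t + 3 is on top; that piece has area ∫[-4,-3] (-(-3*t^3 - 18*t^2 - 15*t + 36)) dt = 9/4.
On [-3, 1], w = -3*t^3 - 18*t^2 - 20*t + 39 is on top; that piece has area ∫[-3,1] (-3*t^3 - 18*t^2 - 15*t + 36) dt = 96.
Total enclosed area = 9/4 + 96 = 393/4.

393/4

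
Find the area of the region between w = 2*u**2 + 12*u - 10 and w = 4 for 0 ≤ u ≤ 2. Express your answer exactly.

16

The difference (2*u**2 + 12*u - 10) - (4) = 2*u**2 + 12*u - 14 changes sign at u = 1 inside [0, 2], so split the integral there.
∫[0,1] (2*u**2 + 12*u - 14) du = -22/3; the area of that piece is 22/3.
∫[1,2] (2*u**2 + 12*u - 14) du = 26/3.
Total area = 22/3 + 26/3 = 16.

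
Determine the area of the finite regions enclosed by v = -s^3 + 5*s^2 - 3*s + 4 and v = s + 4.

71/6

Set the curves equal: -s^3 + 5*s^2 - 3*s + 4 = s + 4, so -s^3 + 5*s^2 - 4*s = 0, which factors as -s*(s - 4)*(s - 1) = 0. The curves meet at s = 0, 1, 4.
On [0, 1], v = s + 4 is on top; that piece has area ∫[0,1] (-(-s^3 + 5*s^2 - 4*s)) ds = 7/12.
On [1, 4], v = -s^3 + 5*s^2 - 3*s + 4 is on top; that piece has area ∫[1,4] (-s^3 + 5*s^2 - 4*s) ds = 45/4.
Total enclosed area = 7/12 + 45/4 = 71/6.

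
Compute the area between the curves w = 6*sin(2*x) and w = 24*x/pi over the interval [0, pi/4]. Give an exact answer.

3 - 3*pi/4

On [0, pi/4], (6*sin(2*x)) - (24*x/pi) = -24*x/pi + 6*sin(2*x) is ≥ 0 throughout, so the area is a single integral of |-24*x/pi + 6*sin(2*x)|.
∫[0,pi/4] (-24*x/pi + 6*sin(2*x)) dx = 3 - 3*pi/4.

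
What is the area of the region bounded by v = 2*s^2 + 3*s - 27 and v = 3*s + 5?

512/3

Set the curves equal: 2*s^2 + 3*s - 27 = 3*s + 5, so 2*s^2 - 32 = 0, which factors as 2*(s - 4)*(s + 4) = 0. The curves meet at s = -4, 4.
On [-4, 4], v = 3*s + 5 is on top; that piece has area ∫[-4,4] (-(2*s^2 - 32)) ds = 512/3.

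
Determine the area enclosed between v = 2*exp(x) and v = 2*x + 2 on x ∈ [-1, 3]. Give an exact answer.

On [-1, 3], (2*exp(x)) - (2*x + 2) = -2*x + 2*exp(x) - 2 is ≥ 0 throughout, so the area is a single integral of |-2*x + 2*exp(x) - 2|.
∫[-1,3] (-2*x + 2*exp(x) - 2) dx = -16 - 2*exp(-1) + 2*exp(3).

-16 - 2*exp(-1) + 2*exp(3)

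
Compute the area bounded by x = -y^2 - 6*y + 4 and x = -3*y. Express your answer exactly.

125/6

Both boundary curves give x as a function of y, so integrate with respect to y. Setting them equal: -y^2 - 3*y + 4 = 0, i.e. -(y - 1)*(y + 4) = 0, so they meet at y = -4, 1.
For y in [-4, 1], x = -y^2 - 6*y + 4 is on the right; area = ∫[-4,1] (-y^2 - 3*y + 4) dy = 125/6.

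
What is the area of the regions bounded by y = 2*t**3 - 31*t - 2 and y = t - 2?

Set the curves equal: 2*t**3 - 31*t - 2 = t - 2, so 2*t**3 - 32*t = 0, which factors as 2*t*(t - 4)*(t + 4) = 0. The curves meet at t = -4, 0, 4.
On [-4, 0], y = 2*t**3 - 31*t - 2 is on top; that piece has area ∫[-4,0] (2*t**3 - 32*t) dt = 128.
On [0, 4], y = t - 2 is on top; that piece has area ∫[0,4] (-(2*t**3 - 32*t)) dt = 128.
Total enclosed area = 128 + 128 = 256.

256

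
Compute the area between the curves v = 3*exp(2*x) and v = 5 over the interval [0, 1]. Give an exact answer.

The difference (3*exp(2*x)) - (5) = 3*exp(2*x) - 5 changes sign at x = -log(3)/2 + log(5)/2 inside [0, 1], so split the integral there.
∫[0,-log(3)/2 + log(5)/2] (3*exp(2*x) - 5) dx = log(9*sqrt(15)/125) + 1; the area of that piece is -1 + log(25*sqrt(15)/27).
∫[-log(3)/2 + log(5)/2,1] (3*exp(2*x) - 5) dx = -15/2 - 5*log(3)/2 + 5*log(5)/2 + 3*exp(2)/2.
Total area = (-1 + log(25*sqrt(15)/27)) + (-15/2 - 5*log(3)/2 + 5*log(5)/2 + 3*exp(2)/2) = -17/2 - 11*log(3)/2 + log(15)/2 + 9*log(5)/2 + 3*exp(2)/2.

-17/2 - 11*log(3)/2 + log(15)/2 + 9*log(5)/2 + 3*exp(2)/2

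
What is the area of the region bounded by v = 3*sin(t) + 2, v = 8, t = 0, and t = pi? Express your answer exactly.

On [0, pi], (3*sin(t) + 2) - (8) = 3*sin(t) - 6 is ≤ 0 throughout, so the area is a single integral of |3*sin(t) - 6|.
∫[0,pi] (3*sin(t) - 6) dt = 6 - 6*pi; the area of that piece is -6 + 6*pi.

-6 + 6*pi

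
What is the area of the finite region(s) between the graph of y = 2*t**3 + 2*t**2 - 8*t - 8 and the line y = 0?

71/3

The curve meets the t-axis where 2*t**3 + 2*t**2 - 8*t - 8 = 0, i.e. 2*(t - 2)*(t + 1)*(t + 2) = 0, at t = -2, -1, 2.
On [-2, -1] the curve lies above the axis; ∫[-2,-1] (2*t**3 + 2*t**2 - 8*t - 8) dt = 7/6, giving area 7/6.
On [-1, 2] the curve lies below the axis; ∫[-1,2] (2*t**3 + 2*t**2 - 8*t - 8) dt = -45/2, giving area 45/2.
Total area = 7/6 + 45/2 = 71/3.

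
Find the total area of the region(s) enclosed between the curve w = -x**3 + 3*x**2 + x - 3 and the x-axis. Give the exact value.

The curve meets the x-axis where -x**3 + 3*x**2 + x - 3 = 0, i.e. -(x - 3)*(x - 1)*(x + 1) = 0, at x = -1, 1, 3.
On [-1, 1] the curve lies below the axis; ∫[-1,1] (-x**3 + 3*x**2 + x - 3) dx = -4, giving area 4.
On [1, 3] the curve lies above the axis; ∫[1,3] (-x**3 + 3*x**2 + x - 3) dx = 4, giving area 4.
Total area = 4 + 4 = 8.

8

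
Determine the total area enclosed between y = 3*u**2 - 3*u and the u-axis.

1/2

The curve meets the u-axis where 3*u**2 - 3*u = 0, i.e. 3*u*(u - 1) = 0, at u = 0, 1.
On [0, 1] the curve lies below the axis; ∫[0,1] (3*u**2 - 3*u) du = -1/2, giving area 1/2.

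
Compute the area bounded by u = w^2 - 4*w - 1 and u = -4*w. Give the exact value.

4/3

Both boundary curves give u as a function of w, so integrate with respect to w. Setting them equal: w^2 - 1 = 0, i.e. (w - 1)*(w + 1) = 0, so they meet at w = -1, 1.
For w in [-1, 1], u = w^2 - 4*w - 1 is on the left; area = ∫[-1,1] (-(w^2 - 1)) dw = 4/3.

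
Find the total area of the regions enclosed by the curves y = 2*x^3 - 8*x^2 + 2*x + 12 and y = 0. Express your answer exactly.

Set the curves equal: 2*x^3 - 8*x^2 + 2*x + 12 = 0, so 2*x^3 - 8*x^2 + 2*x + 12 = 0, which factors as 2*(x - 3)*(x - 2)*(x + 1) = 0. The curves meet at x = -1, 2, 3.
On [-1, 2], y = 2*x^3 - 8*x^2 + 2*x + 12 is on top; that piece has area ∫[-1,2] (2*x^3 - 8*x^2 + 2*x + 12) dx = 45/2.
On [2, 3], y = 0 is on top; that piece has area ∫[2,3] (-(2*x^3 - 8*x^2 + 2*x + 12)) dx = 7/6.
Total enclosed area = 45/2 + 7/6 = 71/3.

71/3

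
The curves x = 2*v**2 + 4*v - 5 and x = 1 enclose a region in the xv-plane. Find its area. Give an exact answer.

64/3

Both boundary curves give x as a function of v, so integrate with respect to v. Setting them equal: 2*v**2 + 4*v - 6 = 0, i.e. 2*(v - 1)*(v + 3) = 0, so they meet at v = -3, 1.
For v in [-3, 1], x = 2*v**2 + 4*v - 5 is on the left; area = ∫[-3,1] (-(2*v**2 + 4*v - 6)) dv = 64/3.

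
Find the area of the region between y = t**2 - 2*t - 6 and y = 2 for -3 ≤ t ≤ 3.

The difference (t**2 - 2*t - 6) - (2) = t**2 - 2*t - 8 changes sign at t = -2 inside [-3, 3], so split the integral there.
∫[-3,-2] (t**2 - 2*t - 8) dt = 10/3.
∫[-2,3] (t**2 - 2*t - 8) dt = -100/3; the area of that piece is 100/3.
Total area = 10/3 + 100/3 = 110/3.

110/3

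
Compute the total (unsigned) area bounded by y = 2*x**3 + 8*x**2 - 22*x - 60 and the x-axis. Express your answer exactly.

863/3

The curve meets the x-axis where 2*x**3 + 8*x**2 - 22*x - 60 = 0, i.e. 2*(x - 3)*(x + 2)*(x + 5) = 0, at x = -5, -2, 3.
On [-5, -2] the curve lies above the axis; ∫[-5,-2] (2*x**3 + 8*x**2 - 22*x - 60) dx = 117/2, giving area 117/2.
On [-2, 3] the curve lies below the axis; ∫[-2,3] (2*x**3 + 8*x**2 - 22*x - 60) dx = -1375/6, giving area 1375/6.
Total area = 117/2 + 1375/6 = 863/3.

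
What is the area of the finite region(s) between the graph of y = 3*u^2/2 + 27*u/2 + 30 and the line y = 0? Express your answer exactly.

1/4

The curve meets the u-axis where 3*u^2/2 + 27*u/2 + 30 = 0, i.e. 3*(u + 4)*(u + 5)/2 = 0, at u = -5, -4.
On [-5, -4] the curve lies below the axis; ∫[-5,-4] (3*u^2/2 + 27*u/2 + 30) du = -1/4, giving area 1/4.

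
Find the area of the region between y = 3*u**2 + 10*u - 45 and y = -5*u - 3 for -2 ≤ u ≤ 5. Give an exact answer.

601/2

The difference (3*u**2 + 10*u - 45) - (-5*u - 3) = 3*u**2 + 15*u - 42 changes sign at u = 2 inside [-2, 5], so split the integral there.
∫[-2,2] (3*u**2 + 15*u - 42) du = -152; the area of that piece is 152.
∫[2,5] (3*u**2 + 15*u - 42) du = 297/2.
Total area = 152 + 297/2 = 601/2.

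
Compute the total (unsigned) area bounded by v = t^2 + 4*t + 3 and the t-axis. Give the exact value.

The curve meets the t-axis where t^2 + 4*t + 3 = 0, i.e. (t + 1)*(t + 3) = 0, at t = -3, -1.
On [-3, -1] the curve lies below the axis; ∫[-3,-1] (t^2 + 4*t + 3) dt = -4/3, giving area 4/3.

4/3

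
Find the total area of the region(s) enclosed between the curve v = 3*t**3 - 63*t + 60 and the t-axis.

The curve meets the t-axis where 3*t**3 - 63*t + 60 = 0, i.e. 3*(t - 4)*(t - 1)*(t + 5) = 0, at t = -5, 1, 4.
On [-5, 1] the curve lies above the axis; ∫[-5,1] (3*t**3 - 63*t + 60) dt = 648, giving area 648.
On [1, 4] the curve lies below the axis; ∫[1,4] (3*t**3 - 63*t + 60) dt = -405/4, giving area 405/4.
Total area = 648 + 405/4 = 2997/4.

2997/4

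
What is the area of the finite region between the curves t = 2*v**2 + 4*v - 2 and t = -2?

8/3

Both boundary curves give t as a function of v, so integrate with respect to v. Setting them equal: 2*v**2 + 4*v = 0, i.e. 2*v*(v + 2) = 0, so they meet at v = -2, 0.
For v in [-2, 0], t = 2*v**2 + 4*v - 2 is on the left; area = ∫[-2,0] (-(2*v**2 + 4*v)) dv = 8/3.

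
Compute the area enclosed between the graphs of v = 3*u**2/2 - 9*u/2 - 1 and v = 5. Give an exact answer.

Set the curves equal: 3*u**2/2 - 9*u/2 - 1 = 5, so 3*u**2/2 - 9*u/2 - 6 = 0, which factors as 3*(u - 4)*(u + 1)/2 = 0. The curves meet at u = -1, 4.
On [-1, 4], v = 5 is on top; that piece has area ∫[-1,4] (-(3*u**2/2 - 9*u/2 - 6)) du = 125/4.

125/4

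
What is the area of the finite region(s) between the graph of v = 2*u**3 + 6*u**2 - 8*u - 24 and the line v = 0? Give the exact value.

131/2

The curve meets the u-axis where 2*u**3 + 6*u**2 - 8*u - 24 = 0, i.e. 2*(u - 2)*(u + 2)*(u + 3) = 0, at u = -3, -2, 2.
On [-3, -2] the curve lies above the axis; ∫[-3,-2] (2*u**3 + 6*u**2 - 8*u - 24) du = 3/2, giving area 3/2.
On [-2, 2] the curve lies below the axis; ∫[-2,2] (2*u**3 + 6*u**2 - 8*u - 24) du = -64, giving area 64.
Total area = 3/2 + 64 = 131/2.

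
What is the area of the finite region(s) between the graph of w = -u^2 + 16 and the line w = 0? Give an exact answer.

256/3

The curve meets the u-axis where -u^2 + 16 = 0, i.e. -(u - 4)*(u + 4) = 0, at u = -4, 4.
On [-4, 4] the curve lies above the axis; ∫[-4,4] (-u^2 + 16) du = 256/3, giving area 256/3.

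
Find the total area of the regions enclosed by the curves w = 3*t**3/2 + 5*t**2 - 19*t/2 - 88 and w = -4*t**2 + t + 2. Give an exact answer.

Set the curves equal: 3*t**3/2 + 5*t**2 - 19*t/2 - 88 = -4*t**2 + t + 2, so 3*t**3/2 + 9*t**2 - 21*t/2 - 90 = 0, which factors as 3*(t - 3)*(t + 4)*(t + 5)/2 = 0. The curves meet at t = -5, -4, 3.
On [-5, -4], w = 3*t**3/2 + 5*t**2 - 19*t/2 - 88 is on top; that piece has area ∫[-5,-4] (3*t**3/2 + 9*t**2 - 21*t/2 - 90) dt = 15/8.
On [-4, 3], w = -4*t**2 + t + 2 is on top; that piece has area ∫[-4,3] (-(3*t**3/2 + 9*t**2 - 21*t/2 - 90)) dt = 3087/8.
Total enclosed area = 15/8 + 3087/8 = 1551/4.

1551/4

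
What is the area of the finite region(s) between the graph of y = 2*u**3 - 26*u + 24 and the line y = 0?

The curve meets the u-axis where 2*u**3 - 26*u + 24 = 0, i.e. 2*(u - 3)*(u - 1)*(u + 4) = 0, at u = -4, 1, 3.
On [-4, 1] the curve lies above the axis; ∫[-4,1] (2*u**3 - 26*u + 24) du = 375/2, giving area 375/2.
On [1, 3] the curve lies below the axis; ∫[1,3] (2*u**3 - 26*u + 24) du = -16, giving area 16.
Total area = 375/2 + 16 = 407/2.

407/2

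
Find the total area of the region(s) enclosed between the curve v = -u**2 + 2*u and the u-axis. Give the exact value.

4/3

The curve meets the u-axis where -u**2 + 2*u = 0, i.e. -u*(u - 2) = 0, at u = 0, 2.
On [0, 2] the curve lies above the axis; ∫[0,2] (-u**2 + 2*u) du = 4/3, giving area 4/3.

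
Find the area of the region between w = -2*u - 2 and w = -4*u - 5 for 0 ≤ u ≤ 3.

18

On [0, 3], (-2*u - 2) - (-4*u - 5) = 2*u + 3 is ≥ 0 throughout, so the area is a single integral of |2*u + 3|.
∫[0,3] (2*u + 3) du = 18.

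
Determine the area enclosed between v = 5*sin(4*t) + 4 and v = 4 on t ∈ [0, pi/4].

On [0, pi/4], (5*sin(4*t) + 4) - (4) = 5*sin(4*t) is ≥ 0 throughout, so the area is a single integral of |5*sin(4*t)|.
∫[0,pi/4] (5*sin(4*t)) dt = 5/2.

5/2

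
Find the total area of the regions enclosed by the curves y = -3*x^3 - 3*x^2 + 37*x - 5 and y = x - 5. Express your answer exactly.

937/4

Set the curves equal: -3*x^3 - 3*x^2 + 37*x - 5 = x - 5, so -3*x^3 - 3*x^2 + 36*x = 0, which factors as -3*x*(x - 3)*(x + 4) = 0. The curves meet at x = -4, 0, 3.
On [-4, 0], y = x - 5 is on top; that piece has area ∫[-4,0] (-(-3*x^3 - 3*x^2 + 36*x)) dx = 160.
On [0, 3], y = -3*x^3 - 3*x^2 + 37*x - 5 is on top; that piece has area ∫[0,3] (-3*x^3 - 3*x^2 + 36*x) dx = 297/4.
Total enclosed area = 160 + 297/4 = 937/4.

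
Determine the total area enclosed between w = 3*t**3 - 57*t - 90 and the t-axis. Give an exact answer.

The curve meets the t-axis where 3*t**3 - 57*t - 90 = 0, i.e. 3*(t - 5)*(t + 2)*(t + 3) = 0, at t = -3, -2, 5.
On [-3, -2] the curve lies above the axis; ∫[-3,-2] (3*t**3 - 57*t - 90) dt = 15/4, giving area 15/4.
On [-2, 5] the curve lies below the axis; ∫[-2,5] (3*t**3 - 57*t - 90) dt = -3087/4, giving area 3087/4.
Total area = 15/4 + 3087/4 = 1551/2.

1551/2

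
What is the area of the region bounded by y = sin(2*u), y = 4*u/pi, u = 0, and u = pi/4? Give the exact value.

1/2 - pi/8

On [0, pi/4], (sin(2*u)) - (4*u/pi) = -4*u/pi + sin(2*u) is ≥ 0 throughout, so the area is a single integral of |-4*u/pi + sin(2*u)|.
∫[0,pi/4] (-4*u/pi + sin(2*u)) du = 1/2 - pi/8.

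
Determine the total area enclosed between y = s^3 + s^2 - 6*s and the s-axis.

253/12

The curve meets the s-axis where s^3 + s^2 - 6*s = 0, i.e. s*(s - 2)*(s + 3) = 0, at s = -3, 0, 2.
On [-3, 0] the curve lies above the axis; ∫[-3,0] (s^3 + s^2 - 6*s) ds = 63/4, giving area 63/4.
On [0, 2] the curve lies below the axis; ∫[0,2] (s^3 + s^2 - 6*s) ds = -16/3, giving area 16/3.
Total area = 63/4 + 16/3 = 253/12.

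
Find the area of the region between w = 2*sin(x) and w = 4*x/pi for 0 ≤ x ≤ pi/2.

On [0, pi/2], (2*sin(x)) - (4*x/pi) = -4*x/pi + 2*sin(x) is ≥ 0 throughout, so the area is a single integral of |-4*x/pi + 2*sin(x)|.
∫[0,pi/2] (-4*x/pi + 2*sin(x)) dx = 2 - pi/2.

2 - pi/2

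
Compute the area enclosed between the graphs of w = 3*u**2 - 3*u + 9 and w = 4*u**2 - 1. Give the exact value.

Set the curves equal: 3*u**2 - 3*u + 9 = 4*u**2 - 1, so -u**2 - 3*u + 10 = 0, which factors as -(u - 2)*(u + 5) = 0. The curves meet at u = -5, 2.
On [-5, 2], w = 3*u**2 - 3*u + 9 is on top; that piece has area ∫[-5,2] (-u**2 - 3*u + 10) du = 343/6.

343/6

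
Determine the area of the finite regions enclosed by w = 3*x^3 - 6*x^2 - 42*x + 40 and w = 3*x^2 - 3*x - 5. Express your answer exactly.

384

Set the curves equal: 3*x^3 - 6*x^2 - 42*x + 40 = 3*x^2 - 3*x - 5, so 3*x^3 - 9*x^2 - 39*x + 45 = 0, which factors as 3*(x - 5)*(x - 1)*(x + 3) = 0. The curves meet at x = -3, 1, 5.
On [-3, 1], w = 3*x^3 - 6*x^2 - 42*x + 40 is on top; that piece has area ∫[-3,1] (3*x^3 - 9*x^2 - 39*x + 45) dx = 192.
On [1, 5], w = 3*x^2 - 3*x - 5 is on top; that piece has area ∫[1,5] (-(3*x^3 - 9*x^2 - 39*x + 45)) dx = 192.
Total enclosed area = 192 + 192 = 384.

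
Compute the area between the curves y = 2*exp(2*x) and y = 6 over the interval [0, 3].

-23 + 6*log(3) + exp(6)

The difference (2*exp(2*x)) - (6) = 2*exp(2*x) - 6 changes sign at x = log(3)/2 inside [0, 3], so split the integral there.
∫[0,log(3)/2] (2*exp(2*x) - 6) dx = 2 - log(27); the area of that piece is -2 + log(27).
∫[log(3)/2,3] (2*exp(2*x) - 6) dx = -21 + 3*log(3) + exp(6).
Total area = (-2 + log(27)) + (-21 + 3*log(3) + exp(6)) = -23 + 6*log(3) + exp(6).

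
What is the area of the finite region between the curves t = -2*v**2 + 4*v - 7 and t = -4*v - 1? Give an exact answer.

8/3

Both boundary curves give t as a function of v, so integrate with respect to v. Setting them equal: -2*v**2 + 8*v - 6 = 0, i.e. -2*(v - 3)*(v - 1) = 0, so they meet at v = 1, 3.
For v in [1, 3], t = -2*v**2 + 4*v - 7 is on the right; area = ∫[1,3] (-2*v**2 + 8*v - 6) dv = 8/3.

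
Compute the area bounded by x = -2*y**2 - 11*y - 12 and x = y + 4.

Both boundary curves give x as a function of y, so integrate with respect to y. Setting them equal: -2*y**2 - 12*y - 16 = 0, i.e. -2*(y + 2)*(y + 4) = 0, so they meet at y = -4, -2.
For y in [-4, -2], x = -2*y**2 - 11*y - 12 is on the right; area = ∫[-4,-2] (-2*y**2 - 12*y - 16) dy = 8/3.

8/3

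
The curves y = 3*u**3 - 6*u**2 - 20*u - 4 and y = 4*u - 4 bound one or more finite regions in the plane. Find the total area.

148

Set the curves equal: 3*u**3 - 6*u**2 - 20*u - 4 = 4*u - 4, so 3*u**3 - 6*u**2 - 24*u = 0, which factors as 3*u*(u - 4)*(u + 2) = 0. The curves meet at u = -2, 0, 4.
On [-2, 0], y = 3*u**3 - 6*u**2 - 20*u - 4 is on top; that piece has area ∫[-2,0] (3*u**3 - 6*u**2 - 24*u) du = 20.
On [0, 4], y = 4*u - 4 is on top; that piece has area ∫[0,4] (-(3*u**3 - 6*u**2 - 24*u)) du = 128.
Total enclosed area = 20 + 128 = 148.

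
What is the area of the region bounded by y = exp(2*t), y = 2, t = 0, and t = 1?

The difference (exp(2*t)) - (2) = exp(2*t) - 2 changes sign at t = log(2)/2 inside [0, 1], so split the integral there.
∫[0,log(2)/2] (exp(2*t) - 2) dt = 1/2 - log(2); the area of that piece is -1/2 + log(2).
∫[log(2)/2,1] (exp(2*t) - 2) dt = -3 + log(2) + exp(2)/2.
Total area = (-1/2 + log(2)) + (-3 + log(2) + exp(2)/2) = -7/2 + 2*log(2) + exp(2)/2.

-7/2 + 2*log(2) + exp(2)/2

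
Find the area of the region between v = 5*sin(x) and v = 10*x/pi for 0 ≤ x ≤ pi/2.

On [0, pi/2], (5*sin(x)) - (10*x/pi) = -10*x/pi + 5*sin(x) is ≥ 0 throughout, so the area is a single integral of |-10*x/pi + 5*sin(x)|.
∫[0,pi/2] (-10*x/pi + 5*sin(x)) dx = 5 - 5*pi/4.

5 - 5*pi/4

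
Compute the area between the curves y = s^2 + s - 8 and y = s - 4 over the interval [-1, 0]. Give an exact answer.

On [-1, 0], (s^2 + s - 8) - (s - 4) = s^2 - 4 is ≤ 0 throughout, so the area is a single integral of |s^2 - 4|.
∫[-1,0] (s^2 - 4) ds = -11/3; the area of that piece is 11/3.

11/3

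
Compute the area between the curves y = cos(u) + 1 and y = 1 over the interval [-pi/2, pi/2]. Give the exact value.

2

On [-pi/2, pi/2], (cos(u) + 1) - (1) = cos(u) is ≥ 0 throughout, so the area is a single integral of |cos(u)|.
∫[-pi/2,pi/2] (cos(u)) du = 2.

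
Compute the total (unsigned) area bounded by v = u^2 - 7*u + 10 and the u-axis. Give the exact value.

The curve meets the u-axis where u^2 - 7*u + 10 = 0, i.e. (u - 5)*(u - 2) = 0, at u = 2, 5.
On [2, 5] the curve lies below the axis; ∫[2,5] (u^2 - 7*u + 10) du = -9/2, giving area 9/2.

9/2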